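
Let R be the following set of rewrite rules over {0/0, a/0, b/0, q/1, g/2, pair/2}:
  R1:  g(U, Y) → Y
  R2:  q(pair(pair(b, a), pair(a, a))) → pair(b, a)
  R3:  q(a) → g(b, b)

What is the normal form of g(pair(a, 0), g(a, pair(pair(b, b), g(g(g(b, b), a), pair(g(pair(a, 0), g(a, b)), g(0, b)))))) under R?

1. g(pair(a, 0), g(a, pair(pair(b, b), g(g(g(b, b), a), pair(g(pair(a, 0), g(a, b)), g(0, b))))))  →  g(a, pair(pair(b, b), g(g(g(b, b), a), pair(g(pair(a, 0), g(a, b)), g(0, b)))))   [R1 at ε]
2. g(a, pair(pair(b, b), g(g(g(b, b), a), pair(g(pair(a, 0), g(a, b)), g(0, b)))))  →  pair(pair(b, b), g(g(g(b, b), a), pair(g(pair(a, 0), g(a, b)), g(0, b))))   [R1 at ε]
3. pair(pair(b, b), g(g(g(b, b), a), pair(g(pair(a, 0), g(a, b)), g(0, b))))  →  pair(pair(b, b), pair(g(pair(a, 0), g(a, b)), g(0, b)))   [R1 at 2]
4. pair(pair(b, b), pair(g(pair(a, 0), g(a, b)), g(0, b)))  →  pair(pair(b, b), pair(g(a, b), g(0, b)))   [R1 at 2.1]
5. pair(pair(b, b), pair(g(a, b), g(0, b)))  →  pair(pair(b, b), pair(b, g(0, b)))   [R1 at 2.1]
6. pair(pair(b, b), pair(b, g(0, b)))  →  pair(pair(b, b), pair(b, b))   [R1 at 2.2]

pair(pair(b, b), pair(b, b))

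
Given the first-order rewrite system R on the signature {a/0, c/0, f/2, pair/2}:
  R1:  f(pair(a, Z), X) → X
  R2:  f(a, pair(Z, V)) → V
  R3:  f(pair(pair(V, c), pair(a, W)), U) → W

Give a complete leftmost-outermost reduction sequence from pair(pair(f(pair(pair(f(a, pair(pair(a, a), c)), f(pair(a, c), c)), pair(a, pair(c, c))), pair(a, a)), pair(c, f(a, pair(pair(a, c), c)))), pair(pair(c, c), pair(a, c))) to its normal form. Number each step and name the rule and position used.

1. pair(pair(f(pair(pair(f(a, pair(pair(a, a), c)), f(pair(a, c), c)), pair(a, pair(c, c))), pair(a, a)), pair(c, f(a, pair(pair(a, c), c)))), pair(pair(c, c), pair(a, c)))  →  pair(pair(f(pair(pair(c, f(pair(a, c), c)), pair(a, pair(c, c))), pair(a, a)), pair(c, f(a, pair(pair(a, c), c)))), pair(pair(c, c), pair(a, c)))   [R2 at 1.1.1.1.1]
2. pair(pair(f(pair(pair(c, f(pair(a, c), c)), pair(a, pair(c, c))), pair(a, a)), pair(c, f(a, pair(pair(a, c), c)))), pair(pair(c, c), pair(a, c)))  →  pair(pair(f(pair(pair(c, c), pair(a, pair(c, c))), pair(a, a)), pair(c, f(a, pair(pair(a, c), c)))), pair(pair(c, c), pair(a, c)))   [R1 at 1.1.1.1.2]
3. pair(pair(f(pair(pair(c, c), pair(a, pair(c, c))), pair(a, a)), pair(c, f(a, pair(pair(a, c), c)))), pair(pair(c, c), pair(a, c)))  →  pair(pair(pair(c, c), pair(c, f(a, pair(pair(a, c), c)))), pair(pair(c, c), pair(a, c)))   [R3 at 1.1]
4. pair(pair(pair(c, c), pair(c, f(a, pair(pair(a, c), c)))), pair(pair(c, c), pair(a, c)))  →  pair(pair(pair(c, c), pair(c, c)), pair(pair(c, c), pair(a, c)))   [R2 at 1.2.2]

pair(pair(pair(c, c), pair(c, c)), pair(pair(c, c), pair(a, c)))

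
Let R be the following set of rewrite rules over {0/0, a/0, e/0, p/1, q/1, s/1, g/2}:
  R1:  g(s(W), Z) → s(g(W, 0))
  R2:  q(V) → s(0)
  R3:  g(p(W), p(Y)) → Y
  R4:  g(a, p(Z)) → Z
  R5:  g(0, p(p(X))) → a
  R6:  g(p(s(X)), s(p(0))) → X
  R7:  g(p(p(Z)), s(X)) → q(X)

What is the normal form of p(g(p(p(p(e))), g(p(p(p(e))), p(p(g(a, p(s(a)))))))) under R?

1. p(g(p(p(p(e))), g(p(p(p(e))), p(p(g(a, p(s(a))))))))  →  p(g(p(p(p(e))), p(g(a, p(s(a))))))   [R3 at 1.2]
2. p(g(p(p(p(e))), p(g(a, p(s(a))))))  →  p(g(a, p(s(a))))   [R3 at 1]
3. p(g(a, p(s(a))))  →  p(s(a))   [R4 at 1]

p(s(a))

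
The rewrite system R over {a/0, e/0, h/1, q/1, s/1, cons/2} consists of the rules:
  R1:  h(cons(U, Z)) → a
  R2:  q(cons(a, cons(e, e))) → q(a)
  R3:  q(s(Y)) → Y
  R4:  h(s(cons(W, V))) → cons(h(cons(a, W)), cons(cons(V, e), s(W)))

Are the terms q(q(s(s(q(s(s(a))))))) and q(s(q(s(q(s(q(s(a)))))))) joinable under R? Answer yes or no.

Reduce t₁ = q(q(s(s(q(s(s(a))))))):
1. q(q(s(s(q(s(s(a)))))))  →  q(s(q(s(s(a)))))   [R3 at 1]
2. q(s(q(s(s(a)))))  →  q(s(s(a)))   [R3 at ε]
3. q(s(s(a)))  →  s(a)   [R3 at ε]

Reduce t₂ = q(s(q(s(q(s(q(s(a)))))))):
1. q(s(q(s(q(s(q(s(a))))))))  →  q(s(q(s(q(s(a))))))   [R3 at ε]
2. q(s(q(s(q(s(a))))))  →  q(s(q(s(a))))   [R3 at ε]
3. q(s(q(s(a))))  →  q(s(a))   [R3 at ε]
4. q(s(a))  →  a   [R3 at ε]

no — NF(t₁) = s(a), NF(t₂) = a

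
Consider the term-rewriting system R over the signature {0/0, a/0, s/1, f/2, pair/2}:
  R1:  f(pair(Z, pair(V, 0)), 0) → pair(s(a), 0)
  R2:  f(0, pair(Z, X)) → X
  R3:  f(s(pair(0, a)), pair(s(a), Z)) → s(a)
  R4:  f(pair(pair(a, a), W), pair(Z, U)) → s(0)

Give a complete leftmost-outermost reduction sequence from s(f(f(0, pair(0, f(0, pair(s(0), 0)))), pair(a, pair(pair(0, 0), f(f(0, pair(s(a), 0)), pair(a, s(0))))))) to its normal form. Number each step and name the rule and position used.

s(pair(pair(0, 0), s(0)))

1. s(f(f(0, pair(0, f(0, pair(s(0), 0)))), pair(a, pair(pair(0, 0), f(f(0, pair(s(a), 0)), pair(a, s(0)))))))  →  s(f(f(0, pair(s(0), 0)), pair(a, pair(pair(0, 0), f(f(0, pair(s(a), 0)), pair(a, s(0)))))))   [R2 at 1.1]
2. s(f(f(0, pair(s(0), 0)), pair(a, pair(pair(0, 0), f(f(0, pair(s(a), 0)), pair(a, s(0)))))))  →  s(f(0, pair(a, pair(pair(0, 0), f(f(0, pair(s(a), 0)), pair(a, s(0)))))))   [R2 at 1.1]
3. s(f(0, pair(a, pair(pair(0, 0), f(f(0, pair(s(a), 0)), pair(a, s(0)))))))  →  s(pair(pair(0, 0), f(f(0, pair(s(a), 0)), pair(a, s(0)))))   [R2 at 1]
4. s(pair(pair(0, 0), f(f(0, pair(s(a), 0)), pair(a, s(0)))))  →  s(pair(pair(0, 0), f(0, pair(a, s(0)))))   [R2 at 1.2.1]
5. s(pair(pair(0, 0), f(0, pair(a, s(0)))))  →  s(pair(pair(0, 0), s(0)))   [R2 at 1.2]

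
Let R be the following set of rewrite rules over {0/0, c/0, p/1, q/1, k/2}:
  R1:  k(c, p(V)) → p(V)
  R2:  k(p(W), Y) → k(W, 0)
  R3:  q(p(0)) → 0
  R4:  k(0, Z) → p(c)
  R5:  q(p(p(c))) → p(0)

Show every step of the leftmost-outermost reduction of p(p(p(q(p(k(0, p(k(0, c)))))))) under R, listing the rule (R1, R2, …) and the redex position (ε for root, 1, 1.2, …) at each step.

1. p(p(p(q(p(k(0, p(k(0, c))))))))  →  p(p(p(q(p(p(c))))))   [R4 at 1.1.1.1.1]
2. p(p(p(q(p(p(c))))))  →  p(p(p(p(0))))   [R5 at 1.1.1]

p(p(p(p(0))))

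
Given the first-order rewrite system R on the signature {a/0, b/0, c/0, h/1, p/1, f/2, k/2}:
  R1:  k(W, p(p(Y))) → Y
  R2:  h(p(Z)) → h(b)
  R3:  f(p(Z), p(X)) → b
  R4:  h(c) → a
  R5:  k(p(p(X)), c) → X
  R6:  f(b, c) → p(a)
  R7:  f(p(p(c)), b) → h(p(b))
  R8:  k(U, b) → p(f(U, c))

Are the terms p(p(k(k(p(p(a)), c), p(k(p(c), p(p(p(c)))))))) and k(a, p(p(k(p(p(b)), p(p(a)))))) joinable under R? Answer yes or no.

Reduce t₁ = p(p(k(k(p(p(a)), c), p(k(p(c), p(p(p(c)))))))):
1. p(p(k(k(p(p(a)), c), p(k(p(c), p(p(p(c))))))))  →  p(p(k(a, p(k(p(c), p(p(p(c))))))))   [R5 at 1.1.1]
2. p(p(k(a, p(k(p(c), p(p(p(c))))))))  →  p(p(k(a, p(p(c)))))   [R1 at 1.1.2.1]
3. p(p(k(a, p(p(c)))))  →  p(p(c))   [R1 at 1.1]

Reduce t₂ = k(a, p(p(k(p(p(b)), p(p(a)))))):
1. k(a, p(p(k(p(p(b)), p(p(a))))))  →  k(p(p(b)), p(p(a)))   [R1 at ε]
2. k(p(p(b)), p(p(a)))  →  a   [R1 at ε]

no — NF(t₁) = p(p(c)), NF(t₂) = a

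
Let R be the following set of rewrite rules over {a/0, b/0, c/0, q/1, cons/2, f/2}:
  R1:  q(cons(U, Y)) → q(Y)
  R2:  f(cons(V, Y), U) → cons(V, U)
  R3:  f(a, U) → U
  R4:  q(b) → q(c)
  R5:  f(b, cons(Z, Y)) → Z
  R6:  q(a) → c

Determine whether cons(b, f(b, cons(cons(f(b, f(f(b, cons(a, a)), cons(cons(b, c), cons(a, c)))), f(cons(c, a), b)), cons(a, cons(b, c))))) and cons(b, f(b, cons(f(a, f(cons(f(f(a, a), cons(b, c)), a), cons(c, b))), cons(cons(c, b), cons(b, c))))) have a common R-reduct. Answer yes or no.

Reduce t₁ = cons(b, f(b, cons(cons(f(b, f(f(b, cons(a, a)), cons(cons(b, c), cons(a, c)))), f(cons(c, a), b)), cons(a, cons(b, c))))):
1. cons(b, f(b, cons(cons(f(b, f(f(b, cons(a, a)), cons(cons(b, c), cons(a, c)))), f(cons(c, a), b)), cons(a, cons(b, c)))))  →  cons(b, cons(f(b, f(f(b, cons(a, a)), cons(cons(b, c), cons(a, c)))), f(cons(c, a), b)))   [R5 at 2]
2. cons(b, cons(f(b, f(f(b, cons(a, a)), cons(cons(b, c), cons(a, c)))), f(cons(c, a), b)))  →  cons(b, cons(f(b, f(a, cons(cons(b, c), cons(a, c)))), f(cons(c, a), b)))   [R5 at 2.1.2.1]
3. cons(b, cons(f(b, f(a, cons(cons(b, c), cons(a, c)))), f(cons(c, a), b)))  →  cons(b, cons(f(b, cons(cons(b, c), cons(a, c))), f(cons(c, a), b)))   [R3 at 2.1.2]
4. cons(b, cons(f(b, cons(cons(b, c), cons(a, c))), f(cons(c, a), b)))  →  cons(b, cons(cons(b, c), f(cons(c, a), b)))   [R5 at 2.1]
5. cons(b, cons(cons(b, c), f(cons(c, a), b)))  →  cons(b, cons(cons(b, c), cons(c, b)))   [R2 at 2.2]

Reduce t₂ = cons(b, f(b, cons(f(a, f(cons(f(f(a, a), cons(b, c)), a), cons(c, b))), cons(cons(c, b), cons(b, c))))):
1. cons(b, f(b, cons(f(a, f(cons(f(f(a, a), cons(b, c)), a), cons(c, b))), cons(cons(c, b), cons(b, c)))))  →  cons(b, f(a, f(cons(f(f(a, a), cons(b, c)), a), cons(c, b))))   [R5 at 2]
2. cons(b, f(a, f(cons(f(f(a, a), cons(b, c)), a), cons(c, b))))  →  cons(b, f(cons(f(f(a, a), cons(b, c)), a), cons(c, b)))   [R3 at 2]
3. cons(b, f(cons(f(f(a, a), cons(b, c)), a), cons(c, b)))  →  cons(b, cons(f(f(a, a), cons(b, c)), cons(c, b)))   [R2 at 2]
4. cons(b, cons(f(f(a, a), cons(b, c)), cons(c, b)))  →  cons(b, cons(f(a, cons(b, c)), cons(c, b)))   [R3 at 2.1.1]
5. cons(b, cons(f(a, cons(b, c)), cons(c, b)))  →  cons(b, cons(cons(b, c), cons(c, b)))   [R3 at 2.1]

yes — NF(t₁) = cons(b, cons(cons(b, c), cons(c, b))), NF(t₂) = cons(b, cons(cons(b, c), cons(c, b)))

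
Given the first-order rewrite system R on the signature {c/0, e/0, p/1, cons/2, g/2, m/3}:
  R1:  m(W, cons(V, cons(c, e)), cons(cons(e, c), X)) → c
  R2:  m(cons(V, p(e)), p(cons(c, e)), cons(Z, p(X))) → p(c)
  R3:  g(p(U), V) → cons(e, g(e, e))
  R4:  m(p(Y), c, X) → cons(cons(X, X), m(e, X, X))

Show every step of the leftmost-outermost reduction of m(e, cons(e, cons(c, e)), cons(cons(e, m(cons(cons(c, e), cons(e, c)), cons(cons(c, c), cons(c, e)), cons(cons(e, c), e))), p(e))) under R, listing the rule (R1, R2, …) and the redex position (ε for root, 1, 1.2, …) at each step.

c

1. m(e, cons(e, cons(c, e)), cons(cons(e, m(cons(cons(c, e), cons(e, c)), cons(cons(c, c), cons(c, e)), cons(cons(e, c), e))), p(e)))  →  m(e, cons(e, cons(c, e)), cons(cons(e, c), p(e)))   [R1 at 3.1.2]
2. m(e, cons(e, cons(c, e)), cons(cons(e, c), p(e)))  →  c   [R1 at ε]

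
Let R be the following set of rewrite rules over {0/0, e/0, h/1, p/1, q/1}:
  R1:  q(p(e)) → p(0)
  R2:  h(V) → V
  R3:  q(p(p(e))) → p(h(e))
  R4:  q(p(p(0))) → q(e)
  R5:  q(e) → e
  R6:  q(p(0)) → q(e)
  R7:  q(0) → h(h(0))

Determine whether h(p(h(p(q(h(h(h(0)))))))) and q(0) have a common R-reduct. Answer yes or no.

Reduce t₁ = h(p(h(p(q(h(h(h(0)))))))):
1. h(p(h(p(q(h(h(h(0))))))))  →  p(h(p(q(h(h(h(0)))))))   [R2 at ε]
2. p(h(p(q(h(h(h(0)))))))  →  p(p(q(h(h(h(0))))))   [R2 at 1]
3. p(p(q(h(h(h(0))))))  →  p(p(q(h(h(0)))))   [R2 at 1.1.1]
4. p(p(q(h(h(0)))))  →  p(p(q(h(0))))   [R2 at 1.1.1]
5. p(p(q(h(0))))  →  p(p(q(0)))   [R2 at 1.1.1]
6. p(p(q(0)))  →  p(p(h(h(0))))   [R7 at 1.1]
7. p(p(h(h(0))))  →  p(p(h(0)))   [R2 at 1.1]
8. p(p(h(0)))  →  p(p(0))   [R2 at 1.1]

Reduce t₂ = q(0):
1. q(0)  →  h(h(0))   [R7 at ε]
2. h(h(0))  →  h(0)   [R2 at ε]
3. h(0)  →  0   [R2 at ε]

no — NF(t₁) = p(p(0)), NF(t₂) = 0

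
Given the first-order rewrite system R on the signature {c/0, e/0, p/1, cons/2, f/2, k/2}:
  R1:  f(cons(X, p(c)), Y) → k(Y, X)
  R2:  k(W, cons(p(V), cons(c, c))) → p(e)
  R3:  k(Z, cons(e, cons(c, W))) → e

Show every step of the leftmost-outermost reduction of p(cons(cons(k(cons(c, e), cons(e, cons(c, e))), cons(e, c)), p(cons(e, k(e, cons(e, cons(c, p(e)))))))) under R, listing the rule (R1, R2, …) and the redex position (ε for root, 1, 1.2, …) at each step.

p(cons(cons(e, cons(e, c)), p(cons(e, e))))

1. p(cons(cons(k(cons(c, e), cons(e, cons(c, e))), cons(e, c)), p(cons(e, k(e, cons(e, cons(c, p(e))))))))  →  p(cons(cons(e, cons(e, c)), p(cons(e, k(e, cons(e, cons(c, p(e))))))))   [R3 at 1.1.1]
2. p(cons(cons(e, cons(e, c)), p(cons(e, k(e, cons(e, cons(c, p(e))))))))  →  p(cons(cons(e, cons(e, c)), p(cons(e, e))))   [R3 at 1.2.1.2]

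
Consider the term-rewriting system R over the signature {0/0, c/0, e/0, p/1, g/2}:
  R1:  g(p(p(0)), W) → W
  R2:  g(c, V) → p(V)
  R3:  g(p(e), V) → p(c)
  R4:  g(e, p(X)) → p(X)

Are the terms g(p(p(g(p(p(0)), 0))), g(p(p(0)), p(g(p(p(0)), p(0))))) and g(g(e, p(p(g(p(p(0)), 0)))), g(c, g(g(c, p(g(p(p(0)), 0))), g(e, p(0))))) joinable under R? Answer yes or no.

Reduce t₁ = g(p(p(g(p(p(0)), 0))), g(p(p(0)), p(g(p(p(0)), p(0))))):
1. g(p(p(g(p(p(0)), 0))), g(p(p(0)), p(g(p(p(0)), p(0)))))  →  g(p(p(0)), g(p(p(0)), p(g(p(p(0)), p(0)))))   [R1 at 1.1.1]
2. g(p(p(0)), g(p(p(0)), p(g(p(p(0)), p(0)))))  →  g(p(p(0)), p(g(p(p(0)), p(0))))   [R1 at ε]
3. g(p(p(0)), p(g(p(p(0)), p(0))))  →  p(g(p(p(0)), p(0)))   [R1 at ε]
4. p(g(p(p(0)), p(0)))  →  p(p(0))   [R1 at 1]

Reduce t₂ = g(g(e, p(p(g(p(p(0)), 0)))), g(c, g(g(c, p(g(p(p(0)), 0))), g(e, p(0))))):
1. g(g(e, p(p(g(p(p(0)), 0)))), g(c, g(g(c, p(g(p(p(0)), 0))), g(e, p(0)))))  →  g(p(p(g(p(p(0)), 0))), g(c, g(g(c, p(g(p(p(0)), 0))), g(e, p(0)))))   [R4 at 1]
2. g(p(p(g(p(p(0)), 0))), g(c, g(g(c, p(g(p(p(0)), 0))), g(e, p(0)))))  →  g(p(p(0)), g(c, g(g(c, p(g(p(p(0)), 0))), g(e, p(0)))))   [R1 at 1.1.1]
3. g(p(p(0)), g(c, g(g(c, p(g(p(p(0)), 0))), g(e, p(0)))))  →  g(c, g(g(c, p(g(p(p(0)), 0))), g(e, p(0))))   [R1 at ε]
4. g(c, g(g(c, p(g(p(p(0)), 0))), g(e, p(0))))  →  p(g(g(c, p(g(p(p(0)), 0))), g(e, p(0))))   [R2 at ε]
5. p(g(g(c, p(g(p(p(0)), 0))), g(e, p(0))))  →  p(g(p(p(g(p(p(0)), 0))), g(e, p(0))))   [R2 at 1.1]
6. p(g(p(p(g(p(p(0)), 0))), g(e, p(0))))  →  p(g(p(p(0)), g(e, p(0))))   [R1 at 1.1.1.1]
7. p(g(p(p(0)), g(e, p(0))))  →  p(g(e, p(0)))   [R1 at 1]
8. p(g(e, p(0)))  →  p(p(0))   [R4 at 1]

yes — NF(t₁) = p(p(0)), NF(t₂) = p(p(0))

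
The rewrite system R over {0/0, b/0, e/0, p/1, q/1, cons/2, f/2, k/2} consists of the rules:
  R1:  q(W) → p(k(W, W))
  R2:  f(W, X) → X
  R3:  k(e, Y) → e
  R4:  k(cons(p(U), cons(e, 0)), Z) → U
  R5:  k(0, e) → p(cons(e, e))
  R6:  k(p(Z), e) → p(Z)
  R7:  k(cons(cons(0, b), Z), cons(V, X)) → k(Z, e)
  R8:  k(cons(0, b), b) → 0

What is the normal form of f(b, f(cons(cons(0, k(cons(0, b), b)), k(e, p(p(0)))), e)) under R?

1. f(b, f(cons(cons(0, k(cons(0, b), b)), k(e, p(p(0)))), e))  →  f(cons(cons(0, k(cons(0, b), b)), k(e, p(p(0)))), e)   [R2 at ε]
2. f(cons(cons(0, k(cons(0, b), b)), k(e, p(p(0)))), e)  →  e   [R2 at ε]

e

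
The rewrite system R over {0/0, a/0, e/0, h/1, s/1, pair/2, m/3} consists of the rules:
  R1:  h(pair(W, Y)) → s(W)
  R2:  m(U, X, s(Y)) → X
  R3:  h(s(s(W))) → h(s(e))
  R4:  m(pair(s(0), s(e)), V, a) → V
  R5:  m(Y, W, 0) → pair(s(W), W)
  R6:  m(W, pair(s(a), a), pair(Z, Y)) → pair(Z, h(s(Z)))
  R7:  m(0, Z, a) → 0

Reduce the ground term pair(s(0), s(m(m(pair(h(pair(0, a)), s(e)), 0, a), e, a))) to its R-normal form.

pair(s(0), s(0))

1. pair(s(0), s(m(m(pair(h(pair(0, a)), s(e)), 0, a), e, a)))  →  pair(s(0), s(m(m(pair(s(0), s(e)), 0, a), e, a)))   [R1 at 2.1.1.1.1]
2. pair(s(0), s(m(m(pair(s(0), s(e)), 0, a), e, a)))  →  pair(s(0), s(m(0, e, a)))   [R4 at 2.1.1]
3. pair(s(0), s(m(0, e, a)))  →  pair(s(0), s(0))   [R7 at 2.1]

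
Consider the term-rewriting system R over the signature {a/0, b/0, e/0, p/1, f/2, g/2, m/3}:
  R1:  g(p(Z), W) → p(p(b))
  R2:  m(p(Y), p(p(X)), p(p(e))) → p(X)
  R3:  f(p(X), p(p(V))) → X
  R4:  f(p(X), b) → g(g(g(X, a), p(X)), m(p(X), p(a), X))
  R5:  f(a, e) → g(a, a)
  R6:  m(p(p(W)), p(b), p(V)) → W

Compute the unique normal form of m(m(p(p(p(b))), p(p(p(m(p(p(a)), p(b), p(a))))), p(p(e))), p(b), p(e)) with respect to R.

1. m(m(p(p(p(b))), p(p(p(m(p(p(a)), p(b), p(a))))), p(p(e))), p(b), p(e))  →  m(p(p(m(p(p(a)), p(b), p(a)))), p(b), p(e))   [R2 at 1]
2. m(p(p(m(p(p(a)), p(b), p(a)))), p(b), p(e))  →  m(p(p(a)), p(b), p(a))   [R6 at ε]
3. m(p(p(a)), p(b), p(a))  →  a   [R6 at ε]

a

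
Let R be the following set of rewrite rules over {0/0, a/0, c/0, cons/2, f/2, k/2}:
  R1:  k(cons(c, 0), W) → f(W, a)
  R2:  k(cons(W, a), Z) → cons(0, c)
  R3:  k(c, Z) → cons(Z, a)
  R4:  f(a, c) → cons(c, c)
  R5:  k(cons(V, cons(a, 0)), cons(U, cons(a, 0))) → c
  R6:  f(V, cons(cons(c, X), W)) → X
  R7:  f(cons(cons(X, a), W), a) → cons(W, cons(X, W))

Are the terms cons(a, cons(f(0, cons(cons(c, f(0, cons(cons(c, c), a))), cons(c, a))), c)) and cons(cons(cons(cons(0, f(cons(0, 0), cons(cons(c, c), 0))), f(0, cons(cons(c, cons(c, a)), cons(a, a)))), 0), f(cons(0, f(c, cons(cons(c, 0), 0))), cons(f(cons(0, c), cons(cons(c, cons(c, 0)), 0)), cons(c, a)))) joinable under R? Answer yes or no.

Reduce t₁ = cons(a, cons(f(0, cons(cons(c, f(0, cons(cons(c, c), a))), cons(c, a))), c)):
1. cons(a, cons(f(0, cons(cons(c, f(0, cons(cons(c, c), a))), cons(c, a))), c))  →  cons(a, cons(f(0, cons(cons(c, c), a)), c))   [R6 at 2.1]
2. cons(a, cons(f(0, cons(cons(c, c), a)), c))  →  cons(a, cons(c, c))   [R6 at 2.1]

Reduce t₂ = cons(cons(cons(cons(0, f(cons(0, 0), cons(cons(c, c), 0))), f(0, cons(cons(c, cons(c, a)), cons(a, a)))), 0), f(cons(0, f(c, cons(cons(c, 0), 0))), cons(f(cons(0, c), cons(cons(c, cons(c, 0)), 0)), cons(c, a)))):
1. cons(cons(cons(cons(0, f(cons(0, 0), cons(cons(c, c), 0))), f(0, cons(cons(c, cons(c, a)), cons(a, a)))), 0), f(cons(0, f(c, cons(cons(c, 0), 0))), cons(f(cons(0, c), cons(cons(c, cons(c, 0)), 0)), cons(c, a))))  →  cons(cons(cons(cons(0, c), f(0, cons(cons(c, cons(c, a)), cons(a, a)))), 0), f(cons(0, f(c, cons(cons(c, 0), 0))), cons(f(cons(0, c), cons(cons(c, cons(c, 0)), 0)), cons(c, a))))   [R6 at 1.1.1.2]
2. cons(cons(cons(cons(0, c), f(0, cons(cons(c, cons(c, a)), cons(a, a)))), 0), f(cons(0, f(c, cons(cons(c, 0), 0))), cons(f(cons(0, c), cons(cons(c, cons(c, 0)), 0)), cons(c, a))))  →  cons(cons(cons(cons(0, c), cons(c, a)), 0), f(cons(0, f(c, cons(cons(c, 0), 0))), cons(f(cons(0, c), cons(cons(c, cons(c, 0)), 0)), cons(c, a))))   [R6 at 1.1.2]
3. cons(cons(cons(cons(0, c), cons(c, a)), 0), f(cons(0, f(c, cons(cons(c, 0), 0))), cons(f(cons(0, c), cons(cons(c, cons(c, 0)), 0)), cons(c, a))))  →  cons(cons(cons(cons(0, c), cons(c, a)), 0), f(cons(0, 0), cons(f(cons(0, c), cons(cons(c, cons(c, 0)), 0)), cons(c, a))))   [R6 at 2.1.2]
4. cons(cons(cons(cons(0, c), cons(c, a)), 0), f(cons(0, 0), cons(f(cons(0, c), cons(cons(c, cons(c, 0)), 0)), cons(c, a))))  →  cons(cons(cons(cons(0, c), cons(c, a)), 0), f(cons(0, 0), cons(cons(c, 0), cons(c, a))))   [R6 at 2.2.1]
5. cons(cons(cons(cons(0, c), cons(c, a)), 0), f(cons(0, 0), cons(cons(c, 0), cons(c, a))))  →  cons(cons(cons(cons(0, c), cons(c, a)), 0), 0)   [R6 at 2]

no — NF(t₁) = cons(a, cons(c, c)), NF(t₂) = cons(cons(cons(cons(0, c), cons(c, a)), 0), 0)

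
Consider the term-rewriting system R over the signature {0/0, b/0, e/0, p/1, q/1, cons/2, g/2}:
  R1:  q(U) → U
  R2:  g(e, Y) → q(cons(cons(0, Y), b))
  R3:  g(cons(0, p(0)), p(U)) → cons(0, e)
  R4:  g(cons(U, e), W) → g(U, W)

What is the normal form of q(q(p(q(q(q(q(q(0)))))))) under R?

p(0)

1. q(q(p(q(q(q(q(q(0))))))))  →  q(p(q(q(q(q(q(0)))))))   [R1 at ε]
2. q(p(q(q(q(q(q(0)))))))  →  p(q(q(q(q(q(0))))))   [R1 at ε]
3. p(q(q(q(q(q(0))))))  →  p(q(q(q(q(0)))))   [R1 at 1]
4. p(q(q(q(q(0)))))  →  p(q(q(q(0))))   [R1 at 1]
5. p(q(q(q(0))))  →  p(q(q(0)))   [R1 at 1]
6. p(q(q(0)))  →  p(q(0))   [R1 at 1]
7. p(q(0))  →  p(0)   [R1 at 1]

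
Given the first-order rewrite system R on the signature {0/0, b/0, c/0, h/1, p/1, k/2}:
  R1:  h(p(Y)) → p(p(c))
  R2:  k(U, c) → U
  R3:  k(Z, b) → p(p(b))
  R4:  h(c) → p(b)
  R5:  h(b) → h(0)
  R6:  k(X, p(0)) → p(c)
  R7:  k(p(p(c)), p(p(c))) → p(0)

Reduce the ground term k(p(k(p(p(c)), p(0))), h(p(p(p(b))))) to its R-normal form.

p(0)

1. k(p(k(p(p(c)), p(0))), h(p(p(p(b)))))  →  k(p(p(c)), h(p(p(p(b)))))   [R6 at 1.1]
2. k(p(p(c)), h(p(p(p(b)))))  →  k(p(p(c)), p(p(c)))   [R1 at 2]
3. k(p(p(c)), p(p(c)))  →  p(0)   [R7 at ε]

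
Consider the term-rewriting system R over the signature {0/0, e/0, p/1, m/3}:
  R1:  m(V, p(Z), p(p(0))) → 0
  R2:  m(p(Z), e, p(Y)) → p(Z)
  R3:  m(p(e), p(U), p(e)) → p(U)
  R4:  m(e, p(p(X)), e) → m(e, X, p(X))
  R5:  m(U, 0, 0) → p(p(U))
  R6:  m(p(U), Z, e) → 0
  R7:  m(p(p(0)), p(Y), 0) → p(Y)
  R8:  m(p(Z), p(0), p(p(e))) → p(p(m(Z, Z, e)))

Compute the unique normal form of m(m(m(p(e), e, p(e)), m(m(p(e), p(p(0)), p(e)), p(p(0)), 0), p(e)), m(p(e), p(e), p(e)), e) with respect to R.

1. m(m(m(p(e), e, p(e)), m(m(p(e), p(p(0)), p(e)), p(p(0)), 0), p(e)), m(p(e), p(e), p(e)), e)  →  m(m(p(e), m(m(p(e), p(p(0)), p(e)), p(p(0)), 0), p(e)), m(p(e), p(e), p(e)), e)   [R2 at 1.1]
2. m(m(p(e), m(m(p(e), p(p(0)), p(e)), p(p(0)), 0), p(e)), m(p(e), p(e), p(e)), e)  →  m(m(p(e), m(p(p(0)), p(p(0)), 0), p(e)), m(p(e), p(e), p(e)), e)   [R3 at 1.2.1]
3. m(m(p(e), m(p(p(0)), p(p(0)), 0), p(e)), m(p(e), p(e), p(e)), e)  →  m(m(p(e), p(p(0)), p(e)), m(p(e), p(e), p(e)), e)   [R7 at 1.2]
4. m(m(p(e), p(p(0)), p(e)), m(p(e), p(e), p(e)), e)  →  m(p(p(0)), m(p(e), p(e), p(e)), e)   [R3 at 1]
5. m(p(p(0)), m(p(e), p(e), p(e)), e)  →  0   [R6 at ε]

0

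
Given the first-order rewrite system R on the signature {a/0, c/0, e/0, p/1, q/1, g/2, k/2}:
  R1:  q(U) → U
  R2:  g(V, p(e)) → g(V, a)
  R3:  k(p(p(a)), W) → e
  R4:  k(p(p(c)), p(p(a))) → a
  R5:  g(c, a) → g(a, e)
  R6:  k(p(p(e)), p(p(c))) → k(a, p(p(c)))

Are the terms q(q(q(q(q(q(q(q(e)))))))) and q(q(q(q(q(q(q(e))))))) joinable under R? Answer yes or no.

yes — NF(t₁) = e, NF(t₂) = e

Reduce t₁ = q(q(q(q(q(q(q(q(e)))))))):
1. q(q(q(q(q(q(q(q(e))))))))  →  q(q(q(q(q(q(q(e)))))))   [R1 at ε]
2. q(q(q(q(q(q(q(e)))))))  →  q(q(q(q(q(q(e))))))   [R1 at ε]
3. q(q(q(q(q(q(e))))))  →  q(q(q(q(q(e)))))   [R1 at ε]
4. q(q(q(q(q(e)))))  →  q(q(q(q(e))))   [R1 at ε]
5. q(q(q(q(e))))  →  q(q(q(e)))   [R1 at ε]
6. q(q(q(e)))  →  q(q(e))   [R1 at ε]
7. q(q(e))  →  q(e)   [R1 at ε]
8. q(e)  →  e   [R1 at ε]

Reduce t₂ = q(q(q(q(q(q(q(e))))))):
1. q(q(q(q(q(q(q(e)))))))  →  q(q(q(q(q(q(e))))))   [R1 at ε]
2. q(q(q(q(q(q(e))))))  →  q(q(q(q(q(e)))))   [R1 at ε]
3. q(q(q(q(q(e)))))  →  q(q(q(q(e))))   [R1 at ε]
4. q(q(q(q(e))))  →  q(q(q(e)))   [R1 at ε]
5. q(q(q(e)))  →  q(q(e))   [R1 at ε]
6. q(q(e))  →  q(e)   [R1 at ε]
7. q(e)  →  e   [R1 at ε]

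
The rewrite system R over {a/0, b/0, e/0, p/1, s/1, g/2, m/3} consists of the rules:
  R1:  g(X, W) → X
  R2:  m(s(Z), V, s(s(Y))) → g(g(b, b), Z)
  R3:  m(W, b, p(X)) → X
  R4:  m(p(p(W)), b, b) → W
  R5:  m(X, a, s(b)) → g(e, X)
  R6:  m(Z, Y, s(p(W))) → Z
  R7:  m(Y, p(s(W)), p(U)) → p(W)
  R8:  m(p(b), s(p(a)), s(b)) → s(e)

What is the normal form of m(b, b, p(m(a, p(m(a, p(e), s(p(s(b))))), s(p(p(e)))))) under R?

1. m(b, b, p(m(a, p(m(a, p(e), s(p(s(b))))), s(p(p(e))))))  →  m(a, p(m(a, p(e), s(p(s(b))))), s(p(p(e))))   [R3 at ε]
2. m(a, p(m(a, p(e), s(p(s(b))))), s(p(p(e))))  →  a   [R6 at ε]

a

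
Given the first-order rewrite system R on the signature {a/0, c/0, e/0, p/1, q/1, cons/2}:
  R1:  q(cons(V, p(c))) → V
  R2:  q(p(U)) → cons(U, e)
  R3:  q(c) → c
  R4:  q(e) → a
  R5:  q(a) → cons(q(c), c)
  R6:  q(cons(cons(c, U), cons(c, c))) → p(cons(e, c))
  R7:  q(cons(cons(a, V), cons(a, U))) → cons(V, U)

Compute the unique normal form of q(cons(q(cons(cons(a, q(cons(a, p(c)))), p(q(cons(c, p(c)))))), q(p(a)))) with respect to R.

1. q(cons(q(cons(cons(a, q(cons(a, p(c)))), p(q(cons(c, p(c)))))), q(p(a))))  →  q(cons(q(cons(cons(a, a), p(q(cons(c, p(c)))))), q(p(a))))   [R1 at 1.1.1.1.2]
2. q(cons(q(cons(cons(a, a), p(q(cons(c, p(c)))))), q(p(a))))  →  q(cons(q(cons(cons(a, a), p(c))), q(p(a))))   [R1 at 1.1.1.2.1]
3. q(cons(q(cons(cons(a, a), p(c))), q(p(a))))  →  q(cons(cons(a, a), q(p(a))))   [R1 at 1.1]
4. q(cons(cons(a, a), q(p(a))))  →  q(cons(cons(a, a), cons(a, e)))   [R2 at 1.2]
5. q(cons(cons(a, a), cons(a, e)))  →  cons(a, e)   [R7 at ε]

cons(a, e)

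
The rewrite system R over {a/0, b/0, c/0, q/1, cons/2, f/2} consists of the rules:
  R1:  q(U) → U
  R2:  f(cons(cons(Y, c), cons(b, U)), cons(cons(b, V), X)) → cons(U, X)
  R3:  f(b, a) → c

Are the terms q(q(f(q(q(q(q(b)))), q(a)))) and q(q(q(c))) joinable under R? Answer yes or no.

Reduce t₁ = q(q(f(q(q(q(q(b)))), q(a)))):
1. q(q(f(q(q(q(q(b)))), q(a))))  →  q(f(q(q(q(q(b)))), q(a)))   [R1 at ε]
2. q(f(q(q(q(q(b)))), q(a)))  →  f(q(q(q(q(b)))), q(a))   [R1 at ε]
3. f(q(q(q(q(b)))), q(a))  →  f(q(q(q(b))), q(a))   [R1 at 1]
4. f(q(q(q(b))), q(a))  →  f(q(q(b)), q(a))   [R1 at 1]
5. f(q(q(b)), q(a))  →  f(q(b), q(a))   [R1 at 1]
6. f(q(b), q(a))  →  f(b, q(a))   [R1 at 1]
7. f(b, q(a))  →  f(b, a)   [R1 at 2]
8. f(b, a)  →  c   [R3 at ε]

Reduce t₂ = q(q(q(c))):
1. q(q(q(c)))  →  q(q(c))   [R1 at ε]
2. q(q(c))  →  q(c)   [R1 at ε]
3. q(c)  →  c   [R1 at ε]

yes — NF(t₁) = c, NF(t₂) = c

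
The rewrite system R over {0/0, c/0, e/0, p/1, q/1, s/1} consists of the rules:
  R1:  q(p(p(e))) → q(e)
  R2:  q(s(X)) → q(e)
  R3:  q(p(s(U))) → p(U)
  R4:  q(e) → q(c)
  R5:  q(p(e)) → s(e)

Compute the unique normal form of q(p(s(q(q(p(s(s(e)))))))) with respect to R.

1. q(p(s(q(q(p(s(s(e))))))))  →  p(q(q(p(s(s(e))))))   [R3 at ε]
2. p(q(q(p(s(s(e))))))  →  p(q(p(s(e))))   [R3 at 1.1]
3. p(q(p(s(e))))  →  p(p(e))   [R3 at 1]

p(p(e))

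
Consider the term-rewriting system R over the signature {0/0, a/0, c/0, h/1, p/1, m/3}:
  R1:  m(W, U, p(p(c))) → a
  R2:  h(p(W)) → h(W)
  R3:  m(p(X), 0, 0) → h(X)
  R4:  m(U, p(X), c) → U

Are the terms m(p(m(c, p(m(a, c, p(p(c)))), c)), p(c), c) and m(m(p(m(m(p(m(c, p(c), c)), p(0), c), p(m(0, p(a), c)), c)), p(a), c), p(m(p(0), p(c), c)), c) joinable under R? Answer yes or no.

no — NF(t₁) = p(c), NF(t₂) = p(p(c))

Reduce t₁ = m(p(m(c, p(m(a, c, p(p(c)))), c)), p(c), c):
1. m(p(m(c, p(m(a, c, p(p(c)))), c)), p(c), c)  →  p(m(c, p(m(a, c, p(p(c)))), c))   [R4 at ε]
2. p(m(c, p(m(a, c, p(p(c)))), c))  →  p(c)   [R4 at 1]

Reduce t₂ = m(m(p(m(m(p(m(c, p(c), c)), p(0), c), p(m(0, p(a), c)), c)), p(a), c), p(m(p(0), p(c), c)), c):
1. m(m(p(m(m(p(m(c, p(c), c)), p(0), c), p(m(0, p(a), c)), c)), p(a), c), p(m(p(0), p(c), c)), c)  →  m(p(m(m(p(m(c, p(c), c)), p(0), c), p(m(0, p(a), c)), c)), p(a), c)   [R4 at ε]
2. m(p(m(m(p(m(c, p(c), c)), p(0), c), p(m(0, p(a), c)), c)), p(a), c)  →  p(m(m(p(m(c, p(c), c)), p(0), c), p(m(0, p(a), c)), c))   [R4 at ε]
3. p(m(m(p(m(c, p(c), c)), p(0), c), p(m(0, p(a), c)), c))  →  p(m(p(m(c, p(c), c)), p(0), c))   [R4 at 1]
4. p(m(p(m(c, p(c), c)), p(0), c))  →  p(p(m(c, p(c), c)))   [R4 at 1]
5. p(p(m(c, p(c), c)))  →  p(p(c))   [R4 at 1.1]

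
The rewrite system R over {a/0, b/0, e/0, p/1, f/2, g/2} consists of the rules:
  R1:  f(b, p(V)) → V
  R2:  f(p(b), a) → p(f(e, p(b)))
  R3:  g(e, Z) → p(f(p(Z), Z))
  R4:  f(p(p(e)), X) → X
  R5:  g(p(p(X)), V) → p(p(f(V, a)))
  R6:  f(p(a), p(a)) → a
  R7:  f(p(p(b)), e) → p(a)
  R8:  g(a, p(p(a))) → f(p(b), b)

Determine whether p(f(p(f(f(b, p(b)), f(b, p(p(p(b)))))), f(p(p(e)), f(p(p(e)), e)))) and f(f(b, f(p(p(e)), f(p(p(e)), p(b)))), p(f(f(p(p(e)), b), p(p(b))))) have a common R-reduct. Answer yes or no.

no — NF(t₁) = p(p(a)), NF(t₂) = p(b)

Reduce t₁ = p(f(p(f(f(b, p(b)), f(b, p(p(p(b)))))), f(p(p(e)), f(p(p(e)), e)))):
1. p(f(p(f(f(b, p(b)), f(b, p(p(p(b)))))), f(p(p(e)), f(p(p(e)), e))))  →  p(f(p(f(b, f(b, p(p(p(b)))))), f(p(p(e)), f(p(p(e)), e))))   [R1 at 1.1.1.1]
2. p(f(p(f(b, f(b, p(p(p(b)))))), f(p(p(e)), f(p(p(e)), e))))  →  p(f(p(f(b, p(p(b)))), f(p(p(e)), f(p(p(e)), e))))   [R1 at 1.1.1.2]
3. p(f(p(f(b, p(p(b)))), f(p(p(e)), f(p(p(e)), e))))  →  p(f(p(p(b)), f(p(p(e)), f(p(p(e)), e))))   [R1 at 1.1.1]
4. p(f(p(p(b)), f(p(p(e)), f(p(p(e)), e))))  →  p(f(p(p(b)), f(p(p(e)), e)))   [R4 at 1.2]
5. p(f(p(p(b)), f(p(p(e)), e)))  →  p(f(p(p(b)), e))   [R4 at 1.2]
6. p(f(p(p(b)), e))  →  p(p(a))   [R7 at 1]

Reduce t₂ = f(f(b, f(p(p(e)), f(p(p(e)), p(b)))), p(f(f(p(p(e)), b), p(p(b))))):
1. f(f(b, f(p(p(e)), f(p(p(e)), p(b)))), p(f(f(p(p(e)), b), p(p(b)))))  →  f(f(b, f(p(p(e)), p(b))), p(f(f(p(p(e)), b), p(p(b)))))   [R4 at 1.2]
2. f(f(b, f(p(p(e)), p(b))), p(f(f(p(p(e)), b), p(p(b)))))  →  f(f(b, p(b)), p(f(f(p(p(e)), b), p(p(b)))))   [R4 at 1.2]
3. f(f(b, p(b)), p(f(f(p(p(e)), b), p(p(b)))))  →  f(b, p(f(f(p(p(e)), b), p(p(b)))))   [R1 at 1]
4. f(b, p(f(f(p(p(e)), b), p(p(b)))))  →  f(f(p(p(e)), b), p(p(b)))   [R1 at ε]
5. f(f(p(p(e)), b), p(p(b)))  →  f(b, p(p(b)))   [R4 at 1]
6. f(b, p(p(b)))  →  p(b)   [R1 at ε]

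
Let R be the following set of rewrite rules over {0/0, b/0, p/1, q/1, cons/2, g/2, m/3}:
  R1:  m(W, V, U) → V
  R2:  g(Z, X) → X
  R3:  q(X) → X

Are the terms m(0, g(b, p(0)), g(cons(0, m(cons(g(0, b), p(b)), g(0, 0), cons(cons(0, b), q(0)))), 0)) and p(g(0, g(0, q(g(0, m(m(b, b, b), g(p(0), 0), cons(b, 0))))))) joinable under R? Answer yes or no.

Reduce t₁ = m(0, g(b, p(0)), g(cons(0, m(cons(g(0, b), p(b)), g(0, 0), cons(cons(0, b), q(0)))), 0)):
1. m(0, g(b, p(0)), g(cons(0, m(cons(g(0, b), p(b)), g(0, 0), cons(cons(0, b), q(0)))), 0))  →  g(b, p(0))   [R1 at ε]
2. g(b, p(0))  →  p(0)   [R2 at ε]

Reduce t₂ = p(g(0, g(0, q(g(0, m(m(b, b, b), g(p(0), 0), cons(b, 0))))))):
1. p(g(0, g(0, q(g(0, m(m(b, b, b), g(p(0), 0), cons(b, 0)))))))  →  p(g(0, q(g(0, m(m(b, b, b), g(p(0), 0), cons(b, 0))))))   [R2 at 1]
2. p(g(0, q(g(0, m(m(b, b, b), g(p(0), 0), cons(b, 0))))))  →  p(q(g(0, m(m(b, b, b), g(p(0), 0), cons(b, 0)))))   [R2 at 1]
3. p(q(g(0, m(m(b, b, b), g(p(0), 0), cons(b, 0)))))  →  p(g(0, m(m(b, b, b), g(p(0), 0), cons(b, 0))))   [R3 at 1]
4. p(g(0, m(m(b, b, b), g(p(0), 0), cons(b, 0))))  →  p(m(m(b, b, b), g(p(0), 0), cons(b, 0)))   [R2 at 1]
5. p(m(m(b, b, b), g(p(0), 0), cons(b, 0)))  →  p(g(p(0), 0))   [R1 at 1]
6. p(g(p(0), 0))  →  p(0)   [R2 at 1]

yes — NF(t₁) = p(0), NF(t₂) = p(0)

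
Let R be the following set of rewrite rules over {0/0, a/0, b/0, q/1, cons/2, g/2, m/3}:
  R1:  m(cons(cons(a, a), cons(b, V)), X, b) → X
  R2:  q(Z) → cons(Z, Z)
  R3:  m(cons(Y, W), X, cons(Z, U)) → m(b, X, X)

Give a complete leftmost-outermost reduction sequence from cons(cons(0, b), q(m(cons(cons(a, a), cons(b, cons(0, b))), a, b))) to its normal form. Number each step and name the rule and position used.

1. cons(cons(0, b), q(m(cons(cons(a, a), cons(b, cons(0, b))), a, b)))  →  cons(cons(0, b), cons(m(cons(cons(a, a), cons(b, cons(0, b))), a, b), m(cons(cons(a, a), cons(b, cons(0, b))), a, b)))   [R2 at 2]
2. cons(cons(0, b), cons(m(cons(cons(a, a), cons(b, cons(0, b))), a, b), m(cons(cons(a, a), cons(b, cons(0, b))), a, b)))  →  cons(cons(0, b), cons(a, m(cons(cons(a, a), cons(b, cons(0, b))), a, b)))   [R1 at 2.1]
3. cons(cons(0, b), cons(a, m(cons(cons(a, a), cons(b, cons(0, b))), a, b)))  →  cons(cons(0, b), cons(a, a))   [R1 at 2.2]

cons(cons(0, b), cons(a, a))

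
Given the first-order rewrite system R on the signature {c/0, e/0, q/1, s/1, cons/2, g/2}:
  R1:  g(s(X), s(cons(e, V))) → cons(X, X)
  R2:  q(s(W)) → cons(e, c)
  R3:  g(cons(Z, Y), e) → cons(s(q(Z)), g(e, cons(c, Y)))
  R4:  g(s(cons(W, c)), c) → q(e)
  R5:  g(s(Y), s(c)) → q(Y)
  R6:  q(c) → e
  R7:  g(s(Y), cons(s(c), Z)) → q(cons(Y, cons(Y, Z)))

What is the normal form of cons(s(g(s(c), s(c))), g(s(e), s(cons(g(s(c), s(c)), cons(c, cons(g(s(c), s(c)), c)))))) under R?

cons(s(e), cons(e, e))

1. cons(s(g(s(c), s(c))), g(s(e), s(cons(g(s(c), s(c)), cons(c, cons(g(s(c), s(c)), c))))))  →  cons(s(q(c)), g(s(e), s(cons(g(s(c), s(c)), cons(c, cons(g(s(c), s(c)), c))))))   [R5 at 1.1]
2. cons(s(q(c)), g(s(e), s(cons(g(s(c), s(c)), cons(c, cons(g(s(c), s(c)), c))))))  →  cons(s(e), g(s(e), s(cons(g(s(c), s(c)), cons(c, cons(g(s(c), s(c)), c))))))   [R6 at 1.1]
3. cons(s(e), g(s(e), s(cons(g(s(c), s(c)), cons(c, cons(g(s(c), s(c)), c))))))  →  cons(s(e), g(s(e), s(cons(q(c), cons(c, cons(g(s(c), s(c)), c))))))   [R5 at 2.2.1.1]
4. cons(s(e), g(s(e), s(cons(q(c), cons(c, cons(g(s(c), s(c)), c))))))  →  cons(s(e), g(s(e), s(cons(e, cons(c, cons(g(s(c), s(c)), c))))))   [R6 at 2.2.1.1]
5. cons(s(e), g(s(e), s(cons(e, cons(c, cons(g(s(c), s(c)), c))))))  →  cons(s(e), cons(e, e))   [R1 at 2]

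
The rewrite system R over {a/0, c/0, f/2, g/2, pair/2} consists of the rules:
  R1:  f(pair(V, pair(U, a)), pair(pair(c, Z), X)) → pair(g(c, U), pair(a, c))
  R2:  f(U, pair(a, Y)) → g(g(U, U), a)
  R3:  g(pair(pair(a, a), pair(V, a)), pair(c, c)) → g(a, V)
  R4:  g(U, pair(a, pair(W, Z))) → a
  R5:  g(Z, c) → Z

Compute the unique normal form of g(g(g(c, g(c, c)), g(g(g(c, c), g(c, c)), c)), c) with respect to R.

c

1. g(g(g(c, g(c, c)), g(g(g(c, c), g(c, c)), c)), c)  →  g(g(c, g(c, c)), g(g(g(c, c), g(c, c)), c))   [R5 at ε]
2. g(g(c, g(c, c)), g(g(g(c, c), g(c, c)), c))  →  g(g(c, c), g(g(g(c, c), g(c, c)), c))   [R5 at 1.2]
3. g(g(c, c), g(g(g(c, c), g(c, c)), c))  →  g(c, g(g(g(c, c), g(c, c)), c))   [R5 at 1]
4. g(c, g(g(g(c, c), g(c, c)), c))  →  g(c, g(g(c, c), g(c, c)))   [R5 at 2]
5. g(c, g(g(c, c), g(c, c)))  →  g(c, g(c, g(c, c)))   [R5 at 2.1]
6. g(c, g(c, g(c, c)))  →  g(c, g(c, c))   [R5 at 2.2]
7. g(c, g(c, c))  →  g(c, c)   [R5 at 2]
8. g(c, c)  →  c   [R5 at ε]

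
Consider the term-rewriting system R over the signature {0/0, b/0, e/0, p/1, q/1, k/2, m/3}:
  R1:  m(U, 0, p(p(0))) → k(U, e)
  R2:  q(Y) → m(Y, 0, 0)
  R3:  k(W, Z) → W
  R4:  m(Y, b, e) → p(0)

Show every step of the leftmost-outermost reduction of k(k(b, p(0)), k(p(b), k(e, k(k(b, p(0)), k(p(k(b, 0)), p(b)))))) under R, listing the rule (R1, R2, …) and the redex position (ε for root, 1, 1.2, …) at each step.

1. k(k(b, p(0)), k(p(b), k(e, k(k(b, p(0)), k(p(k(b, 0)), p(b))))))  →  k(b, p(0))   [R3 at ε]
2. k(b, p(0))  →  b   [R3 at ε]

b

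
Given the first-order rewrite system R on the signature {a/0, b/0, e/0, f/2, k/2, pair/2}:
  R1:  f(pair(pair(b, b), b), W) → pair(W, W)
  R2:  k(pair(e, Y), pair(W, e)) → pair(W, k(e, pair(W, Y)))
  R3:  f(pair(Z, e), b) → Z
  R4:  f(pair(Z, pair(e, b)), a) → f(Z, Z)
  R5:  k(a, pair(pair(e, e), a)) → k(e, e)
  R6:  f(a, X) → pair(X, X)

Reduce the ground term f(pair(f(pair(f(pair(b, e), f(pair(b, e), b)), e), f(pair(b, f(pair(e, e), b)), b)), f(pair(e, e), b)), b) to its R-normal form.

b

1. f(pair(f(pair(f(pair(b, e), f(pair(b, e), b)), e), f(pair(b, f(pair(e, e), b)), b)), f(pair(e, e), b)), b)  →  f(pair(f(pair(f(pair(b, e), b), e), f(pair(b, f(pair(e, e), b)), b)), f(pair(e, e), b)), b)   [R3 at 1.1.1.1.2]
2. f(pair(f(pair(f(pair(b, e), b), e), f(pair(b, f(pair(e, e), b)), b)), f(pair(e, e), b)), b)  →  f(pair(f(pair(b, e), f(pair(b, f(pair(e, e), b)), b)), f(pair(e, e), b)), b)   [R3 at 1.1.1.1]
3. f(pair(f(pair(b, e), f(pair(b, f(pair(e, e), b)), b)), f(pair(e, e), b)), b)  →  f(pair(f(pair(b, e), f(pair(b, e), b)), f(pair(e, e), b)), b)   [R3 at 1.1.2.1.2]
4. f(pair(f(pair(b, e), f(pair(b, e), b)), f(pair(e, e), b)), b)  →  f(pair(f(pair(b, e), b), f(pair(e, e), b)), b)   [R3 at 1.1.2]
5. f(pair(f(pair(b, e), b), f(pair(e, e), b)), b)  →  f(pair(b, f(pair(e, e), b)), b)   [R3 at 1.1]
6. f(pair(b, f(pair(e, e), b)), b)  →  f(pair(b, e), b)   [R3 at 1.2]
7. f(pair(b, e), b)  →  b   [R3 at ε]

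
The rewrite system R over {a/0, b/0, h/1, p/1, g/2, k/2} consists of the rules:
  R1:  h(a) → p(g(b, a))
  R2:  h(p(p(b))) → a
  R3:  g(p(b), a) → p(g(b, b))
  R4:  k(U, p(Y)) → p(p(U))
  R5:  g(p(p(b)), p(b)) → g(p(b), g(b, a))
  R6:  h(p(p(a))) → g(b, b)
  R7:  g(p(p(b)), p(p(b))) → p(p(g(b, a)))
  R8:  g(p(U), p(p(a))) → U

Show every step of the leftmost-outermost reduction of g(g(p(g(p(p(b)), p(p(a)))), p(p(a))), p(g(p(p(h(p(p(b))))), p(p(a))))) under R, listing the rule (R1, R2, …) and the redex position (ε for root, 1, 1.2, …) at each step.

1. g(g(p(g(p(p(b)), p(p(a)))), p(p(a))), p(g(p(p(h(p(p(b))))), p(p(a)))))  →  g(g(p(p(b)), p(p(a))), p(g(p(p(h(p(p(b))))), p(p(a)))))   [R8 at 1]
2. g(g(p(p(b)), p(p(a))), p(g(p(p(h(p(p(b))))), p(p(a)))))  →  g(p(b), p(g(p(p(h(p(p(b))))), p(p(a)))))   [R8 at 1]
3. g(p(b), p(g(p(p(h(p(p(b))))), p(p(a)))))  →  g(p(b), p(p(h(p(p(b))))))   [R8 at 2.1]
4. g(p(b), p(p(h(p(p(b))))))  →  g(p(b), p(p(a)))   [R2 at 2.1.1]
5. g(p(b), p(p(a)))  →  b   [R8 at ε]

b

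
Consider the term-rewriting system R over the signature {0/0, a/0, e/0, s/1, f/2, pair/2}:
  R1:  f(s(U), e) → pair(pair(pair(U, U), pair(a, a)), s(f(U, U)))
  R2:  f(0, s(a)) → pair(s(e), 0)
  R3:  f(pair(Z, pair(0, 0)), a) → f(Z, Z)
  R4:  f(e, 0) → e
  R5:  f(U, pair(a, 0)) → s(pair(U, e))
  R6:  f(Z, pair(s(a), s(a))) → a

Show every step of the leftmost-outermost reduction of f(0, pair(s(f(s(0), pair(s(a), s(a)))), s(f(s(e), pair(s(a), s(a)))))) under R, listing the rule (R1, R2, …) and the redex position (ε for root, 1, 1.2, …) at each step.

1. f(0, pair(s(f(s(0), pair(s(a), s(a)))), s(f(s(e), pair(s(a), s(a))))))  →  f(0, pair(s(a), s(f(s(e), pair(s(a), s(a))))))   [R6 at 2.1.1]
2. f(0, pair(s(a), s(f(s(e), pair(s(a), s(a))))))  →  f(0, pair(s(a), s(a)))   [R6 at 2.2.1]
3. f(0, pair(s(a), s(a)))  →  a   [R6 at ε]

a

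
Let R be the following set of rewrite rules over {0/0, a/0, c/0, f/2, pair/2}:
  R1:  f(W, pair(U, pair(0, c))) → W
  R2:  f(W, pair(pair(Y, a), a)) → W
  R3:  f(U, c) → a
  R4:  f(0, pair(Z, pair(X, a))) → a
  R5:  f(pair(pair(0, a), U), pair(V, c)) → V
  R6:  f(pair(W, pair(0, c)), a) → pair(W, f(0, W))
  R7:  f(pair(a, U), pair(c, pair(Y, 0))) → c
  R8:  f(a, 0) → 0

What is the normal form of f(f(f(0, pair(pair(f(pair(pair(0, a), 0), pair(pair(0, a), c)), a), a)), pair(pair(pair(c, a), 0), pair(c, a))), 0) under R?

0

1. f(f(f(0, pair(pair(f(pair(pair(0, a), 0), pair(pair(0, a), c)), a), a)), pair(pair(pair(c, a), 0), pair(c, a))), 0)  →  f(f(0, pair(pair(pair(c, a), 0), pair(c, a))), 0)   [R2 at 1.1]
2. f(f(0, pair(pair(pair(c, a), 0), pair(c, a))), 0)  →  f(a, 0)   [R4 at 1]
3. f(a, 0)  →  0   [R8 at ε]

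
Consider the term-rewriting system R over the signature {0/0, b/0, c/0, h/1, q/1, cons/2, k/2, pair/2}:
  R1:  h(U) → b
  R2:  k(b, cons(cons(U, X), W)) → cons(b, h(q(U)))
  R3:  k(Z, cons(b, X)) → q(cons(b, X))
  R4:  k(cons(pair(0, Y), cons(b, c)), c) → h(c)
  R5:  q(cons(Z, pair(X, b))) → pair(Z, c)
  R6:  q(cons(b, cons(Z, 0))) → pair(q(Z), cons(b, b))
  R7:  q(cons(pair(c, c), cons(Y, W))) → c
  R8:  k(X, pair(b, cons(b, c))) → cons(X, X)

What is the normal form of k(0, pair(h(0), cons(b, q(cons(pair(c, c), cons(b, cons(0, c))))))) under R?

cons(0, 0)

1. k(0, pair(h(0), cons(b, q(cons(pair(c, c), cons(b, cons(0, c)))))))  →  k(0, pair(b, cons(b, q(cons(pair(c, c), cons(b, cons(0, c)))))))   [R1 at 2.1]
2. k(0, pair(b, cons(b, q(cons(pair(c, c), cons(b, cons(0, c)))))))  →  k(0, pair(b, cons(b, c)))   [R7 at 2.2.2]
3. k(0, pair(b, cons(b, c)))  →  cons(0, 0)   [R8 at ε]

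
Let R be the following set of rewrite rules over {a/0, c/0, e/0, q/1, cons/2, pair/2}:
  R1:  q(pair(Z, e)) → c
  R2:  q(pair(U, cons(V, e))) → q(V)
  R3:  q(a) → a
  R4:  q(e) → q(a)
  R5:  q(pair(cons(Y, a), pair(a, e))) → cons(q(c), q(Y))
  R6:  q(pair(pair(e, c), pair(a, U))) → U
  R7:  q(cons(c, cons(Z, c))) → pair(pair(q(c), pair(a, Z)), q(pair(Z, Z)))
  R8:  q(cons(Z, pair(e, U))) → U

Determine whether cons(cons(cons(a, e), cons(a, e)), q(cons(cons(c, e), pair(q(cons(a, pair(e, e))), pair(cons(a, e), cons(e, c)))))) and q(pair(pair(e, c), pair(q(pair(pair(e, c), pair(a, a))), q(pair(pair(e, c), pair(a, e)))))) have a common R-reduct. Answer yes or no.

no — NF(t₁) = cons(cons(cons(a, e), cons(a, e)), pair(cons(a, e), cons(e, c))), NF(t₂) = e

Reduce t₁ = cons(cons(cons(a, e), cons(a, e)), q(cons(cons(c, e), pair(q(cons(a, pair(e, e))), pair(cons(a, e), cons(e, c)))))):
1. cons(cons(cons(a, e), cons(a, e)), q(cons(cons(c, e), pair(q(cons(a, pair(e, e))), pair(cons(a, e), cons(e, c))))))  →  cons(cons(cons(a, e), cons(a, e)), q(cons(cons(c, e), pair(e, pair(cons(a, e), cons(e, c))))))   [R8 at 2.1.2.1]
2. cons(cons(cons(a, e), cons(a, e)), q(cons(cons(c, e), pair(e, pair(cons(a, e), cons(e, c))))))  →  cons(cons(cons(a, e), cons(a, e)), pair(cons(a, e), cons(e, c)))   [R8 at 2]

Reduce t₂ = q(pair(pair(e, c), pair(q(pair(pair(e, c), pair(a, a))), q(pair(pair(e, c), pair(a, e)))))):
1. q(pair(pair(e, c), pair(q(pair(pair(e, c), pair(a, a))), q(pair(pair(e, c), pair(a, e))))))  →  q(pair(pair(e, c), pair(a, q(pair(pair(e, c), pair(a, e))))))   [R6 at 1.2.1]
2. q(pair(pair(e, c), pair(a, q(pair(pair(e, c), pair(a, e))))))  →  q(pair(pair(e, c), pair(a, e)))   [R6 at ε]
3. q(pair(pair(e, c), pair(a, e)))  →  e   [R6 at ε]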